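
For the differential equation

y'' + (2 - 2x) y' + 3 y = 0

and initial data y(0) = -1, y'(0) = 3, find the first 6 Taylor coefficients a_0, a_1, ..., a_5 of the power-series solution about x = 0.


Ansatz: y(x) = sum_{n>=0} a_n x^n, so y'(x) = sum_{n>=1} n a_n x^(n-1) and y''(x) = sum_{n>=2} n(n-1) a_n x^(n-2).
Substitute into P(x) y'' + Q(x) y' + R(x) y = 0 with P(x) = 1, Q(x) = 2 - 2x, R(x) = 3, and match powers of x.
Initial conditions: a_0 = -1, a_1 = 3.
Setting the coefficient of each power of x to zero and solving order by order (substituting the coefficients already found):
  x^0: 2 a_2 + 2 a_1 + 3 a_0 = 0  ->  2 a_2 = -2 a_1 - 3 a_0 = -3  ->  a_2 = -3/2
  x^1: 6 a_3 + 4 a_2 + a_1 = 0  ->  6 a_3 = -4 a_2 - a_1 = 3  ->  a_3 = 1/2
  x^2: 12 a_4 + 6 a_3 - a_2 = 0  ->  12 a_4 = -6 a_3 + a_2 = -9/2  ->  a_4 = -3/8
  x^3: 20 a_5 + 8 a_4 - 3 a_3 = 0  ->  20 a_5 = -8 a_4 + 3 a_3 = 9/2  ->  a_5 = 9/40
Truncated series: y(x) = -1 + 3 x - (3/2) x^2 + (1/2) x^3 - (3/8) x^4 + (9/40) x^5 + O(x^6).

a_0 = -1; a_1 = 3; a_2 = -3/2; a_3 = 1/2; a_4 = -3/8; a_5 = 9/40


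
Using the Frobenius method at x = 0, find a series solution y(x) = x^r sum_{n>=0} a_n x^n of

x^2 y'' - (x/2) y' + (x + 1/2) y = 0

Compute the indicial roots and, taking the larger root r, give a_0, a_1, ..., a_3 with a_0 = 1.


Write in Frobenius form y'' + (p(x)/x) y' + (q(x)/x^2) y = 0:
  p(x) = -1/2,  q(x) = x + 1/2.
Indicial equation: r(r-1) + (-1/2) r + (1/2) = 0 -> roots r_1 = 1, r_2 = 1/2.
Take r = r_1 = 1. Let y(x) = x^r sum_{n>=0} a_n x^n with a_0 = 1.
Substitute y = x^r sum a_n x^n and match x^{r+n}. The recurrence is
  D(n) a_n + 1 a_{n-1} = 0,  where D(n) = (r+n)(r+n-1) + (-1/2)(r+n) + (1/2).
  a_n = -1 / D(n) * a_{n-1}.
Since the indicial polynomial factors as (r - r_1)(r - r_2), D(n) = (r_1 + n - r_1)(r_1 + n - r_2) = n(n + 1/2).
Evaluating step by step (a_0 = 1):
  n = 1: D(1) = 1(1 + 1/2) = 3/2; numerator = -1(1) = -1; a_1 = (-1)/(3/2) = -2/3
  n = 2: D(2) = 2(2 + 1/2) = 5; numerator = -1(-2/3) = 2/3; a_2 = (2/3)/(5) = 2/15
  n = 3: D(3) = 3(3 + 1/2) = 21/2; numerator = -1(2/15) = -2/15; a_3 = (-2/15)/(21/2) = -4/315

r = 1; a_0 = 1; a_1 = -2/3; a_2 = 2/15; a_3 = -4/315


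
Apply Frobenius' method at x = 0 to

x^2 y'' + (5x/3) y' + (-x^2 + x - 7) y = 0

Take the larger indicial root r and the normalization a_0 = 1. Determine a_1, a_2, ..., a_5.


Write in Frobenius form y'' + (p(x)/x) y' + (q(x)/x^2) y = 0:
  p(x) = 5/3,  q(x) = -x^2 + x - 7.
Indicial equation: r(r-1) + (5/3) r + (-7) = 0 -> roots r_1 = 7/3, r_2 = -3.
Take r = r_1 = 7/3. Let y(x) = x^r sum_{n>=0} a_n x^n with a_0 = 1.
Substitute y = x^r sum a_n x^n and match x^{r+n}. The recurrence is
  D(n) a_n + 1 a_{n-1} - 1 a_{n-2} = 0,  where D(n) = (r+n)(r+n-1) + (5/3)(r+n) + (-7).
  a_n = [-1 a_{n-1} + 1 a_{n-2}] / D(n).
Since the indicial polynomial factors as (r - r_1)(r - r_2), D(n) = (r_1 + n - r_1)(r_1 + n - r_2) = n(n + 16/3).
Evaluating step by step (a_0 = 1):
  n = 1: D(1) = 1(1 + 16/3) = 19/3; numerator = -1(1) = -1; a_1 = (-1)/(19/3) = -3/19
  n = 2: D(2) = 2(2 + 16/3) = 44/3; numerator = -1(-3/19) + 1(1) = 22/19; a_2 = (22/19)/(44/3) = 3/38
  n = 3: D(3) = 3(3 + 16/3) = 25; numerator = -1(3/38) + 1(-3/19) = -9/38; a_3 = (-9/38)/(25) = -9/950
  n = 4: D(4) = 4(4 + 16/3) = 112/3; numerator = -1(-9/950) + 1(3/38) = 42/475; a_4 = (42/475)/(112/3) = 9/3800
  n = 5: D(5) = 5(5 + 16/3) = 155/3; numerator = -1(9/3800) + 1(-9/950) = -9/760; a_5 = (-9/760)/(155/3) = -27/117800

r = 7/3; a_0 = 1; a_1 = -3/19; a_2 = 3/38; a_3 = -9/950; a_4 = 9/3800; a_5 = -27/117800


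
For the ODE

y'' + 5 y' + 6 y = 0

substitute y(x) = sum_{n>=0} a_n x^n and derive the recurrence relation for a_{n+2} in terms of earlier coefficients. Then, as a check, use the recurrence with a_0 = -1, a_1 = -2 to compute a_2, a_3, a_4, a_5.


Substitute y = sum_n a_n x^n.
y''(x) has coefficient (n+2)(n+1) a_{n+2} at x^n;
5 y'(x) has coefficient 5 (n+1) a_{n+1} at x^n;
6 y(x) has coefficient 6 a_n at x^n.
Matching x^n: (n+2)(n+1) a_{n+2} + 5 (n+1) a_{n+1} + 6 a_n = 0.
Thus a_{n+2} = [-5 (n+1) a_{n+1} - 6 a_n] / ((n+1)(n+2)).

Check with a_0 = -1, a_1 = -2 (apply the recurrence for n = 0, 1, 2, 3): a_0 = -1, a_1 = -2, a_2 = 8, a_3 = -34/3, a_4 = 61/6, a_5 = -203/30.

a_(n+2) = [-5 (n+1) a_(n+1) - 6 a_n] / ((n+1)(n+2)); check: a_0 = -1, a_1 = -2, a_2 = 8, a_3 = -34/3, a_4 = 61/6, a_5 = -203/30


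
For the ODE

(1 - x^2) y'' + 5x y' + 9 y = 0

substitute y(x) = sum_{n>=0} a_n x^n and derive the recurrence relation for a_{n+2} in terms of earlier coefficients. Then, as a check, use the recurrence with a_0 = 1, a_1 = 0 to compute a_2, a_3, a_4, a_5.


Substitute y = sum_n a_n x^n.
(1 - 1 x^2) y'' contributes (n+2)(n+1) a_{n+2} - n(n-1) a_n at x^n.
5 x y'(x) contributes 5 n a_n at x^n.
9 y(x) contributes 9 a_n at x^n.
Matching x^n: (n+2)(n+1) a_{n+2} + (-n(n-1) + 5 n + 9) a_n = 0.
Thus a_{n+2} = (n(n-1) - 5 n - 9) / ((n+1)(n+2)) * a_n.

Check with a_0 = 1, a_1 = 0 (apply the recurrence for n = 0, 1, 2, 3): a_0 = 1, a_1 = 0, a_2 = -9/2, a_3 = 0, a_4 = 51/8, a_5 = 0.

a_(n+2) = (n(n-1) - 5 n - 9) / ((n+1)(n+2)) * a_n; check: a_0 = 1, a_1 = 0, a_2 = -9/2, a_3 = 0, a_4 = 51/8, a_5 = 0


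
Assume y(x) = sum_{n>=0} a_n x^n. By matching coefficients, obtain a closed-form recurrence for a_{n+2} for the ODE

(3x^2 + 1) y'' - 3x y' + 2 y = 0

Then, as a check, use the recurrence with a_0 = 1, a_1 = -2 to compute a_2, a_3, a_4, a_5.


Substitute y = sum_n a_n x^n.
(1 + 3 x^2) y'' contributes (n+2)(n+1) a_{n+2} + 3 n(n-1) a_n at x^n.
-3 x y'(x) contributes -3 n a_n at x^n.
2 y(x) contributes 2 a_n at x^n.
Matching x^n: (n+2)(n+1) a_{n+2} + (3 n(n-1) - 3 n + 2) a_n = 0.
Thus a_{n+2} = (-3 n(n-1) + 3 n - 2) / ((n+1)(n+2)) * a_n.

Check with a_0 = 1, a_1 = -2 (apply the recurrence for n = 0, 1, 2, 3): a_0 = 1, a_1 = -2, a_2 = -1, a_3 = -1/3, a_4 = 1/6, a_5 = 11/60.

a_(n+2) = (-3 n(n-1) + 3 n - 2) / ((n+1)(n+2)) * a_n; check: a_0 = 1, a_1 = -2, a_2 = -1, a_3 = -1/3, a_4 = 1/6, a_5 = 11/60


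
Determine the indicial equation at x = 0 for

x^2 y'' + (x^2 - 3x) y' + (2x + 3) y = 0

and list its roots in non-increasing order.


Divide by x^2 to reach normal form y'' + P_1(x) y' + P_2(x) y = 0 with P_1(x) = 1 - 3/x and P_2(x) = 2/x + 3/x^2.
x = 0 is a singular point because the y'-coefficient 1 - 3/x has a pole at x = 0 and the y-coefficient 2/x + 3/x^2 has a pole at x = 0.
It is a regular singular point because x P_1(x) = p(x) = x - 3 and x^2 P_2(x) = q(x) = 2x + 3 are polynomials, hence analytic at x = 0.
p(0) = -3,  q(0) = 3.
Indicial equation: r(r-1) + p(0) r + q(0) = 0, i.e. r^2 + (p(0) - 1) r + q(0) = 0, i.e. r^2 - 4 r + 3 = 0.
Discriminant: (-4)^2 - 4(3) = 4, so r = (4 ± 2)/2.
Solving: r_1 = 3, r_2 = 1.

indicial: r^2 - 4 r + 3 = 0; roots r_1 = 3, r_2 = 1


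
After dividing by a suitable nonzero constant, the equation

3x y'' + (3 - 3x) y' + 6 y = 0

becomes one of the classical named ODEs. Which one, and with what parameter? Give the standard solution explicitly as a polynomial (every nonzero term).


All three coefficients share the factor 3; dividing through by 3 gives  x y'' + (1 - x) y' + 2 y = 0.
This matches the Laguerre equation x y'' + (1 - x) y' + n y = 0 with n = 2; the polynomial solution is L_2(x).
With y = sum_k a_k x^k, matching x^k gives (k+1)k a_{k+1} + (k+1) a_{k+1} - k a_k + n a_k = 0, i.e. (k+1)^2 a_{k+1} = (k - n) a_k = (k - 2) a_k. The right side vanishes at k = 2, so the series terminates at degree 2.
Standard normalization L_n(0) = 1 gives a_0 = 1. Work upward with a_{k+1} = (k - 2) a_k / (k+1)^2:
  a_1 = (0 - 2)(1) / 1^2 = -2/1 = -2
  a_2 = (1 - 2)(-2) / 2^2 = 2/4 = 1/2
Hence L_2(x) = x^2/2 - 2 x + 1.

L_2(x); series = x^2/2 - 2 x + 1


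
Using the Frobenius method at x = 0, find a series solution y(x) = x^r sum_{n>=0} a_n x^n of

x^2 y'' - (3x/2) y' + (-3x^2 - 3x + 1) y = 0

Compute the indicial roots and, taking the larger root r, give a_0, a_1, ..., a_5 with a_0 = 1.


Write in Frobenius form y'' + (p(x)/x) y' + (q(x)/x^2) y = 0:
  p(x) = -3/2,  q(x) = -3x^2 - 3x + 1.
Indicial equation: r(r-1) + (-3/2) r + (1) = 0 -> roots r_1 = 2, r_2 = 1/2.
Take r = r_1 = 2. Let y(x) = x^r sum_{n>=0} a_n x^n with a_0 = 1.
Substitute y = x^r sum a_n x^n and match x^{r+n}. The recurrence is
  D(n) a_n - 3 a_{n-1} - 3 a_{n-2} = 0,  where D(n) = (r+n)(r+n-1) + (-3/2)(r+n) + (1).
  a_n = [3 a_{n-1} + 3 a_{n-2}] / D(n).
Since the indicial polynomial factors as (r - r_1)(r - r_2), D(n) = (r_1 + n - r_1)(r_1 + n - r_2) = n(n + 3/2).
Evaluating step by step (a_0 = 1):
  n = 1: D(1) = 1(1 + 3/2) = 5/2; numerator = 3(1) = 3; a_1 = (3)/(5/2) = 6/5
  n = 2: D(2) = 2(2 + 3/2) = 7; numerator = 3(6/5) + 3(1) = 33/5; a_2 = (33/5)/(7) = 33/35
  n = 3: D(3) = 3(3 + 3/2) = 27/2; numerator = 3(33/35) + 3(6/5) = 45/7; a_3 = (45/7)/(27/2) = 10/21
  n = 4: D(4) = 4(4 + 3/2) = 22; numerator = 3(10/21) + 3(33/35) = 149/35; a_4 = (149/35)/(22) = 149/770
  n = 5: D(5) = 5(5 + 3/2) = 65/2; numerator = 3(149/770) + 3(10/21) = 221/110; a_5 = (221/110)/(65/2) = 17/275

r = 2; a_0 = 1; a_1 = 6/5; a_2 = 33/35; a_3 = 10/21; a_4 = 149/770; a_5 = 17/275


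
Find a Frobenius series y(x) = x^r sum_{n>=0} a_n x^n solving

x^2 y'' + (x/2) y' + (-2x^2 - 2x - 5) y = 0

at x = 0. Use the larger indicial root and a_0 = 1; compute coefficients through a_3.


Write in Frobenius form y'' + (p(x)/x) y' + (q(x)/x^2) y = 0:
  p(x) = 1/2,  q(x) = -2x^2 - 2x - 5.
Indicial equation: r(r-1) + (1/2) r + (-5) = 0 -> roots r_1 = 5/2, r_2 = -2.
Take r = r_1 = 5/2. Let y(x) = x^r sum_{n>=0} a_n x^n with a_0 = 1.
Substitute y = x^r sum a_n x^n and match x^{r+n}. The recurrence is
  D(n) a_n - 2 a_{n-1} - 2 a_{n-2} = 0,  where D(n) = (r+n)(r+n-1) + (1/2)(r+n) + (-5).
  a_n = [2 a_{n-1} + 2 a_{n-2}] / D(n).
Since the indicial polynomial factors as (r - r_1)(r - r_2), D(n) = (r_1 + n - r_1)(r_1 + n - r_2) = n(n + 9/2).
Evaluating step by step (a_0 = 1):
  n = 1: D(1) = 1(1 + 9/2) = 11/2; numerator = 2(1) = 2; a_1 = (2)/(11/2) = 4/11
  n = 2: D(2) = 2(2 + 9/2) = 13; numerator = 2(4/11) + 2(1) = 30/11; a_2 = (30/11)/(13) = 30/143
  n = 3: D(3) = 3(3 + 9/2) = 45/2; numerator = 2(30/143) + 2(4/11) = 164/143; a_3 = (164/143)/(45/2) = 328/6435

r = 5/2; a_0 = 1; a_1 = 4/11; a_2 = 30/143; a_3 = 328/6435


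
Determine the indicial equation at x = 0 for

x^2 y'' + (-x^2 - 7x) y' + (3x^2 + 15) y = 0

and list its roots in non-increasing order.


Divide by x^2 to reach normal form y'' + P_1(x) y' + P_2(x) y = 0 with P_1(x) = -1 - 7/x and P_2(x) = 3 + 15/x^2.
x = 0 is a singular point because the y'-coefficient -1 - 7/x has a pole at x = 0 and the y-coefficient 3 + 15/x^2 has a pole at x = 0.
It is a regular singular point because x P_1(x) = p(x) = -x - 7 and x^2 P_2(x) = q(x) = 3x^2 + 15 are polynomials, hence analytic at x = 0.
p(0) = -7,  q(0) = 15.
Indicial equation: r(r-1) + p(0) r + q(0) = 0, i.e. r^2 + (p(0) - 1) r + q(0) = 0, i.e. r^2 - 8 r + 15 = 0.
Discriminant: (-8)^2 - 4(15) = 4, so r = (8 ± 2)/2.
Solving: r_1 = 5, r_2 = 3.

indicial: r^2 - 8 r + 15 = 0; roots r_1 = 5, r_2 = 3


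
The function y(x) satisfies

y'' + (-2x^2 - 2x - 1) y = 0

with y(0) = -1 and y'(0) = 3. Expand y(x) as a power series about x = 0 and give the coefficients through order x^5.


Ansatz: y(x) = sum_{n>=0} a_n x^n, so y'(x) = sum_{n>=1} n a_n x^(n-1) and y''(x) = sum_{n>=2} n(n-1) a_n x^(n-2).
Substitute into P(x) y'' + Q(x) y' + R(x) y = 0 with P(x) = 1, Q(x) = 0, R(x) = -2x^2 - 2x - 1, and match powers of x.
Initial conditions: a_0 = -1, a_1 = 3.
Setting the coefficient of each power of x to zero and solving order by order (substituting the coefficients already found):
  x^0: 2 a_2 - a_0 = 0  ->  2 a_2 = a_0 = -1  ->  a_2 = -1/2
  x^1: 6 a_3 - a_1 - 2 a_0 = 0  ->  6 a_3 = a_1 + 2 a_0 = 1  ->  a_3 = 1/6
  x^2: 12 a_4 - a_2 - 2 a_1 - 2 a_0 = 0  ->  12 a_4 = a_2 + 2 a_1 + 2 a_0 = 7/2  ->  a_4 = 7/24
  x^3: 20 a_5 - a_3 - 2 a_2 - 2 a_1 = 0  ->  20 a_5 = a_3 + 2 a_2 + 2 a_1 = 31/6  ->  a_5 = 31/120
Truncated series: y(x) = -1 + 3 x - (1/2) x^2 + (1/6) x^3 + (7/24) x^4 + (31/120) x^5 + O(x^6).

a_0 = -1; a_1 = 3; a_2 = -1/2; a_3 = 1/6; a_4 = 7/24; a_5 = 31/120


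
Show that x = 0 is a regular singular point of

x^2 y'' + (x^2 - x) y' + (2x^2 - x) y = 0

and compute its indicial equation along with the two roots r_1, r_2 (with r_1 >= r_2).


Divide by x^2 to reach normal form y'' + P_1(x) y' + P_2(x) y = 0 with P_1(x) = 1 - 1/x and P_2(x) = 2 - 1/x.
x = 0 is a singular point because the y'-coefficient 1 - 1/x has a pole at x = 0 and the y-coefficient 2 - 1/x has a pole at x = 0.
It is a regular singular point because x P_1(x) = p(x) = x - 1 and x^2 P_2(x) = q(x) = 2x^2 - x are polynomials, hence analytic at x = 0.
p(0) = -1,  q(0) = 0.
Indicial equation: r(r-1) + p(0) r + q(0) = 0, i.e. r^2 + (p(0) - 1) r + q(0) = 0, i.e. r^2 - 2 r = 0.
Discriminant: (-2)^2 - 4(0) = 4, so r = (2 ± 2)/2.
Solving: r_1 = 2, r_2 = 0.

indicial: r^2 - 2 r = 0; roots r_1 = 2, r_2 = 0


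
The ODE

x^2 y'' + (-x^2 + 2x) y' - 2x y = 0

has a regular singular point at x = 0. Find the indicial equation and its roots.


Divide by x^2 to reach normal form y'' + P_1(x) y' + P_2(x) y = 0 with P_1(x) = -1 + 2/x and P_2(x) = -2/x.
x = 0 is a singular point because the y'-coefficient -1 + 2/x has a pole at x = 0 and the y-coefficient -2/x has a pole at x = 0.
It is a regular singular point because x P_1(x) = p(x) = 2 - x and x^2 P_2(x) = q(x) = -2x are polynomials, hence analytic at x = 0.
p(0) = 2,  q(0) = 0.
Indicial equation: r(r-1) + p(0) r + q(0) = 0, i.e. r^2 + (p(0) - 1) r + q(0) = 0, i.e. r^2 + 1 r = 0.
Discriminant: (1)^2 - 4(0) = 1, so r = (-1 ± 1)/2.
Solving: r_1 = 0, r_2 = -1.

indicial: r^2 + 1 r = 0; roots r_1 = 0, r_2 = -1


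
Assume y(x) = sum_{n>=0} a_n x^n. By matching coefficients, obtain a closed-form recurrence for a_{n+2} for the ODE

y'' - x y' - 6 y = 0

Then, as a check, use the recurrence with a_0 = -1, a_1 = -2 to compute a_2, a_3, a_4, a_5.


Substitute y = sum_n a_n x^n.
y''(x) has coefficient (n+2)(n+1) a_{n+2} at x^n;
-x y'(x) has coefficient -n a_n at x^n (shift);
-6 y(x) has coefficient -6 a_n at x^n.
Matching x^n: (n+2)(n+1) a_{n+2} + (-n - 6) a_n = 0.
Thus a_{n+2} = (n + 6) / ((n+1)(n+2)) * a_n.

Check with a_0 = -1, a_1 = -2 (apply the recurrence for n = 0, 1, 2, 3): a_0 = -1, a_1 = -2, a_2 = -3, a_3 = -7/3, a_4 = -2, a_5 = -21/20.

a_(n+2) = (n + 6) / ((n+1)(n+2)) * a_n; check: a_0 = -1, a_1 = -2, a_2 = -3, a_3 = -7/3, a_4 = -2, a_5 = -21/20


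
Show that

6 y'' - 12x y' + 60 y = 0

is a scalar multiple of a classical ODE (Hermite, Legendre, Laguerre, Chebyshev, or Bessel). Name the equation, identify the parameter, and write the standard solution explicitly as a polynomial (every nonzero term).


All three coefficients share the factor 6; dividing through by 6 gives  y'' - 2x y' + 10 y = 0.
This matches the Hermite equation y'' - 2x y' + 2n y = 0 with 2n = 10, so n = 5; the polynomial solution is H_5(x).
With y = sum_k a_k x^k, matching x^k gives (k+2)(k+1) a_{k+2} = 2(k - n) a_k = 2(k - 5) a_k. The right side vanishes at k = 5, so the series with the parity of 5 terminates at degree 5.
Standard normalization: leading coefficient of H_n is 2^n, so a_5 = 2^5 = 32. Work downward with a_k = (k+1)(k+2) a_{k+2} / (2(k - n)):
  a_3 = (4)(5)(32) / (2(3 - 5)) = 640/(-4) = -160
  a_1 = (2)(3)(-160) / (2(1 - 5)) = -960/(-8) = 120
Hence H_5(x) = 32 x^5 - 160 x^3 + 120 x.

H_5(x); series = 32 x^5 - 160 x^3 + 120 x


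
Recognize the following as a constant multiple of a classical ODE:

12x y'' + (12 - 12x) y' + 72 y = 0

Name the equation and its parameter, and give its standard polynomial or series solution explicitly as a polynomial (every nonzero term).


All three coefficients share the factor 12; dividing through by 12 gives  x y'' + (1 - x) y' + 6 y = 0.
This matches the Laguerre equation x y'' + (1 - x) y' + n y = 0 with n = 6; the polynomial solution is L_6(x).
With y = sum_k a_k x^k, matching x^k gives (k+1)k a_{k+1} + (k+1) a_{k+1} - k a_k + n a_k = 0, i.e. (k+1)^2 a_{k+1} = (k - n) a_k = (k - 6) a_k. The right side vanishes at k = 6, so the series terminates at degree 6.
Standard normalization L_n(0) = 1 gives a_0 = 1. Work upward with a_{k+1} = (k - 6) a_k / (k+1)^2:
  a_1 = (0 - 6)(1) / 1^2 = -6/1 = -6
  a_2 = (1 - 6)(-6) / 2^2 = 30/4 = 15/2
  a_3 = (2 - 6)(15/2) / 3^2 = -30/9 = -10/3
  a_4 = (3 - 6)(-10/3) / 4^2 = 10/16 = 5/8
  a_5 = (4 - 6)(5/8) / 5^2 = (-5/4)/25 = -1/20
  a_6 = (5 - 6)(-1/20) / 6^2 = (1/20)/36 = 1/720
Hence L_6(x) = x^6/720 - x^5/20 + 5 x^4/8 - 10 x^3/3 + 15 x^2/2 - 6 x + 1.

L_6(x); series = x^6/720 - x^5/20 + 5 x^4/8 - 10 x^3/3 + 15 x^2/2 - 6 x + 1


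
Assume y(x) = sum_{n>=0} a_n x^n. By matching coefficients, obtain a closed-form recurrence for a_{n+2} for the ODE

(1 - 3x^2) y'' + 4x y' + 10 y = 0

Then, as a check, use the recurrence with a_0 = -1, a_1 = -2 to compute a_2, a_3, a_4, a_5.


Substitute y = sum_n a_n x^n.
(1 - 3 x^2) y'' contributes (n+2)(n+1) a_{n+2} - 3 n(n-1) a_n at x^n.
4 x y'(x) contributes 4 n a_n at x^n.
10 y(x) contributes 10 a_n at x^n.
Matching x^n: (n+2)(n+1) a_{n+2} + (-3 n(n-1) + 4 n + 10) a_n = 0.
Thus a_{n+2} = (3 n(n-1) - 4 n - 10) / ((n+1)(n+2)) * a_n.

Check with a_0 = -1, a_1 = -2 (apply the recurrence for n = 0, 1, 2, 3): a_0 = -1, a_1 = -2, a_2 = 5, a_3 = 14/3, a_4 = -5, a_5 = -14/15.

a_(n+2) = (3 n(n-1) - 4 n - 10) / ((n+1)(n+2)) * a_n; check: a_0 = -1, a_1 = -2, a_2 = 5, a_3 = 14/3, a_4 = -5, a_5 = -14/15


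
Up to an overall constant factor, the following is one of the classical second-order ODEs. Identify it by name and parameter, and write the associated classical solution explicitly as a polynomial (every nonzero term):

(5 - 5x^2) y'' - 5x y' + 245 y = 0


All three coefficients share the factor 5; dividing through by 5 gives  (1 - x^2) y'' - x y' + 49 y = 0.
This matches the Chebyshev equation (1 - x^2) y'' - x y' + n^2 y = 0 (note the -x y' term, not -2x y') with n^2 = 49, so n = 7; the polynomial solution is T_7(x).
With y = sum_k a_k x^k, matching x^k gives (k+2)(k+1) a_{k+2} = (k^2 - n^2) a_k = (k - 7)(k + 7) a_k. The right side vanishes at k = 7, so the series with the parity of 7 terminates at degree 7.
Standard normalization: leading coefficient of T_n is 2^(n-1), so a_7 = 2^6 = 64. Work downward with a_k = (k+1)(k+2) a_{k+2} / ((k - 7)(k + 7)):
  a_5 = (6)(7)(64) / ((5 - 7)(5 + 7)) = 2688/(-24) = -112
  a_3 = (4)(5)(-112) / ((3 - 7)(3 + 7)) = -2240/(-40) = 56
  a_1 = (2)(3)(56) / ((1 - 7)(1 + 7)) = 336/(-48) = -7
Hence T_7(x) = 64 x^7 - 112 x^5 + 56 x^3 - 7 x.

T_7(x); series = 64 x^7 - 112 x^5 + 56 x^3 - 7 x


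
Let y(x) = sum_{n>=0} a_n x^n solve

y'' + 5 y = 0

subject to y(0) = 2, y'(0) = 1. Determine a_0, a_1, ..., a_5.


Ansatz: y(x) = sum_{n>=0} a_n x^n, so y'(x) = sum_{n>=1} n a_n x^(n-1) and y''(x) = sum_{n>=2} n(n-1) a_n x^(n-2).
Substitute into P(x) y'' + Q(x) y' + R(x) y = 0 with P(x) = 1, Q(x) = 0, R(x) = 5, and match powers of x.
Initial conditions: a_0 = 2, a_1 = 1.
Setting the coefficient of each power of x to zero and solving order by order (substituting the coefficients already found):
  x^0: 2 a_2 + 5 a_0 = 0  ->  2 a_2 = -5 a_0 = -10  ->  a_2 = -5
  x^1: 6 a_3 + 5 a_1 = 0  ->  6 a_3 = -5 a_1 = -5  ->  a_3 = -5/6
  x^2: 12 a_4 + 5 a_2 = 0  ->  12 a_4 = -5 a_2 = 25  ->  a_4 = 25/12
  x^3: 20 a_5 + 5 a_3 = 0  ->  20 a_5 = -5 a_3 = 25/6  ->  a_5 = 5/24
Truncated series: y(x) = 2 + x - 5 x^2 - (5/6) x^3 + (25/12) x^4 + (5/24) x^5 + O(x^6).

a_0 = 2; a_1 = 1; a_2 = -5; a_3 = -5/6; a_4 = 25/12; a_5 = 5/24


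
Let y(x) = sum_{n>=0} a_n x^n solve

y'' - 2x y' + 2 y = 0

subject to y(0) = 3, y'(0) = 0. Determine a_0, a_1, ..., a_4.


Ansatz: y(x) = sum_{n>=0} a_n x^n, so y'(x) = sum_{n>=1} n a_n x^(n-1) and y''(x) = sum_{n>=2} n(n-1) a_n x^(n-2).
Substitute into P(x) y'' + Q(x) y' + R(x) y = 0 with P(x) = 1, Q(x) = -2x, R(x) = 2, and match powers of x.
Initial conditions: a_0 = 3, a_1 = 0.
Setting the coefficient of each power of x to zero and solving order by order (substituting the coefficients already found):
  x^0: 2 a_2 + 2 a_0 = 0  ->  2 a_2 = -2 a_0 = -6  ->  a_2 = -3
  x^1: 6 a_3 = 0  ->  a_3 = 0
  x^2: 12 a_4 - 2 a_2 = 0  ->  12 a_4 = 2 a_2 = -6  ->  a_4 = -1/2
Truncated series: y(x) = 3 - 3 x^2 - (1/2) x^4 + O(x^5).

a_0 = 3; a_1 = 0; a_2 = -3; a_3 = 0; a_4 = -1/2


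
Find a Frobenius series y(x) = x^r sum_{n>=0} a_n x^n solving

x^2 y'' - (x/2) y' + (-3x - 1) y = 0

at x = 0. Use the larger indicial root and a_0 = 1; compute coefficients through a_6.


Write in Frobenius form y'' + (p(x)/x) y' + (q(x)/x^2) y = 0:
  p(x) = -1/2,  q(x) = -3x - 1.
Indicial equation: r(r-1) + (-1/2) r + (-1) = 0 -> roots r_1 = 2, r_2 = -1/2.
Take r = r_1 = 2. Let y(x) = x^r sum_{n>=0} a_n x^n with a_0 = 1.
Substitute y = x^r sum a_n x^n and match x^{r+n}. The recurrence is
  D(n) a_n - 3 a_{n-1} = 0,  where D(n) = (r+n)(r+n-1) + (-1/2)(r+n) + (-1).
  a_n = 3 / D(n) * a_{n-1}.
Since the indicial polynomial factors as (r - r_1)(r - r_2), D(n) = (r_1 + n - r_1)(r_1 + n - r_2) = n(n + 5/2).
Evaluating step by step (a_0 = 1):
  n = 1: D(1) = 1(1 + 5/2) = 7/2; numerator = 3(1) = 3; a_1 = (3)/(7/2) = 6/7
  n = 2: D(2) = 2(2 + 5/2) = 9; numerator = 3(6/7) = 18/7; a_2 = (18/7)/(9) = 2/7
  n = 3: D(3) = 3(3 + 5/2) = 33/2; numerator = 3(2/7) = 6/7; a_3 = (6/7)/(33/2) = 4/77
  n = 4: D(4) = 4(4 + 5/2) = 26; numerator = 3(4/77) = 12/77; a_4 = (12/77)/(26) = 6/1001
  n = 5: D(5) = 5(5 + 5/2) = 75/2; numerator = 3(6/1001) = 18/1001; a_5 = (18/1001)/(75/2) = 12/25025
  n = 6: D(6) = 6(6 + 5/2) = 51; numerator = 3(12/25025) = 36/25025; a_6 = (36/25025)/(51) = 12/425425

r = 2; a_0 = 1; a_1 = 6/7; a_2 = 2/7; a_3 = 4/77; a_4 = 6/1001; a_5 = 12/25025; a_6 = 12/425425


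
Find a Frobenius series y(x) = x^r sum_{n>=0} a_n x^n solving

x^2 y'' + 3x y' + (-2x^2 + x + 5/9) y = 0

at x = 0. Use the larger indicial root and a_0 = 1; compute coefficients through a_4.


Write in Frobenius form y'' + (p(x)/x) y' + (q(x)/x^2) y = 0:
  p(x) = 3,  q(x) = -2x^2 + x + 5/9.
Indicial equation: r(r-1) + (3) r + (5/9) = 0 -> roots r_1 = -1/3, r_2 = -5/3.
Take r = r_1 = -1/3. Let y(x) = x^r sum_{n>=0} a_n x^n with a_0 = 1.
Substitute y = x^r sum a_n x^n and match x^{r+n}. The recurrence is
  D(n) a_n + 1 a_{n-1} - 2 a_{n-2} = 0,  where D(n) = (r+n)(r+n-1) + (3)(r+n) + (5/9).
  a_n = [-1 a_{n-1} + 2 a_{n-2}] / D(n).
Since the indicial polynomial factors as (r - r_1)(r - r_2), D(n) = (r_1 + n - r_1)(r_1 + n - r_2) = n(n + 4/3).
Evaluating step by step (a_0 = 1):
  n = 1: D(1) = 1(1 + 4/3) = 7/3; numerator = -1(1) = -1; a_1 = (-1)/(7/3) = -3/7
  n = 2: D(2) = 2(2 + 4/3) = 20/3; numerator = -1(-3/7) + 2(1) = 17/7; a_2 = (17/7)/(20/3) = 51/140
  n = 3: D(3) = 3(3 + 4/3) = 13; numerator = -1(51/140) + 2(-3/7) = -171/140; a_3 = (-171/140)/(13) = -171/1820
  n = 4: D(4) = 4(4 + 4/3) = 64/3; numerator = -1(-171/1820) + 2(51/140) = 1497/1820; a_4 = (1497/1820)/(64/3) = 4491/116480

r = -1/3; a_0 = 1; a_1 = -3/7; a_2 = 51/140; a_3 = -171/1820; a_4 = 4491/116480


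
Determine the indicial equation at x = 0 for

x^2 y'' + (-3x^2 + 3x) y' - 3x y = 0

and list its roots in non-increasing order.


Divide by x^2 to reach normal form y'' + P_1(x) y' + P_2(x) y = 0 with P_1(x) = -3 + 3/x and P_2(x) = -3/x.
x = 0 is a singular point because the y'-coefficient -3 + 3/x has a pole at x = 0 and the y-coefficient -3/x has a pole at x = 0.
It is a regular singular point because x P_1(x) = p(x) = 3 - 3x and x^2 P_2(x) = q(x) = -3x are polynomials, hence analytic at x = 0.
p(0) = 3,  q(0) = 0.
Indicial equation: r(r-1) + p(0) r + q(0) = 0, i.e. r^2 + (p(0) - 1) r + q(0) = 0, i.e. r^2 + 2 r = 0.
Discriminant: (2)^2 - 4(0) = 4, so r = (-2 ± 2)/2.
Solving: r_1 = 0, r_2 = -2.

indicial: r^2 + 2 r = 0; roots r_1 = 0, r_2 = -2


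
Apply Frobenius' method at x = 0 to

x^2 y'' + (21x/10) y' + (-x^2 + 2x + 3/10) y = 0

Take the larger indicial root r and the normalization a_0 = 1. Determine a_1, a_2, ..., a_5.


Write in Frobenius form y'' + (p(x)/x) y' + (q(x)/x^2) y = 0:
  p(x) = 21/10,  q(x) = -x^2 + 2x + 3/10.
Indicial equation: r(r-1) + (21/10) r + (3/10) = 0 -> roots r_1 = -1/2, r_2 = -3/5.
Take r = r_1 = -1/2. Let y(x) = x^r sum_{n>=0} a_n x^n with a_0 = 1.
Substitute y = x^r sum a_n x^n and match x^{r+n}. The recurrence is
  D(n) a_n + 2 a_{n-1} - 1 a_{n-2} = 0,  where D(n) = (r+n)(r+n-1) + (21/10)(r+n) + (3/10).
  a_n = [-2 a_{n-1} + 1 a_{n-2}] / D(n).
Since the indicial polynomial factors as (r - r_1)(r - r_2), D(n) = (r_1 + n - r_1)(r_1 + n - r_2) = n(n + 1/10).
Evaluating step by step (a_0 = 1):
  n = 1: D(1) = 1(1 + 1/10) = 11/10; numerator = -2(1) = -2; a_1 = (-2)/(11/10) = -20/11
  n = 2: D(2) = 2(2 + 1/10) = 21/5; numerator = -2(-20/11) + 1(1) = 51/11; a_2 = (51/11)/(21/5) = 85/77
  n = 3: D(3) = 3(3 + 1/10) = 93/10; numerator = -2(85/77) + 1(-20/11) = -310/77; a_3 = (-310/77)/(93/10) = -100/231
  n = 4: D(4) = 4(4 + 1/10) = 82/5; numerator = -2(-100/231) + 1(85/77) = 65/33; a_4 = (65/33)/(82/5) = 325/2706
  n = 5: D(5) = 5(5 + 1/10) = 51/2; numerator = -2(325/2706) + 1(-100/231) = -2125/3157; a_5 = (-2125/3157)/(51/2) = -250/9471

r = -1/2; a_0 = 1; a_1 = -20/11; a_2 = 85/77; a_3 = -100/231; a_4 = 325/2706; a_5 = -250/9471


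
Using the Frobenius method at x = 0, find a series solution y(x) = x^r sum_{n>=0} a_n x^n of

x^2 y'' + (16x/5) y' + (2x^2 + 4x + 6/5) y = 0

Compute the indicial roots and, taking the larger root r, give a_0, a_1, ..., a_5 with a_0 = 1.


Write in Frobenius form y'' + (p(x)/x) y' + (q(x)/x^2) y = 0:
  p(x) = 16/5,  q(x) = 2x^2 + 4x + 6/5.
Indicial equation: r(r-1) + (16/5) r + (6/5) = 0 -> roots r_1 = -1, r_2 = -6/5.
Take r = r_1 = -1. Let y(x) = x^r sum_{n>=0} a_n x^n with a_0 = 1.
Substitute y = x^r sum a_n x^n and match x^{r+n}. The recurrence is
  D(n) a_n + 4 a_{n-1} + 2 a_{n-2} = 0,  where D(n) = (r+n)(r+n-1) + (16/5)(r+n) + (6/5).
  a_n = [-4 a_{n-1} - 2 a_{n-2}] / D(n).
Since the indicial polynomial factors as (r - r_1)(r - r_2), D(n) = (r_1 + n - r_1)(r_1 + n - r_2) = n(n + 1/5).
Evaluating step by step (a_0 = 1):
  n = 1: D(1) = 1(1 + 1/5) = 6/5; numerator = -4(1) = -4; a_1 = (-4)/(6/5) = -10/3
  n = 2: D(2) = 2(2 + 1/5) = 22/5; numerator = -4(-10/3) - 2(1) = 34/3; a_2 = (34/3)/(22/5) = 85/33
  n = 3: D(3) = 3(3 + 1/5) = 48/5; numerator = -4(85/33) - 2(-10/3) = -40/11; a_3 = (-40/11)/(48/5) = -25/66
  n = 4: D(4) = 4(4 + 1/5) = 84/5; numerator = -4(-25/66) - 2(85/33) = -40/11; a_4 = (-40/11)/(84/5) = -50/231
  n = 5: D(5) = 5(5 + 1/5) = 26; numerator = -4(-50/231) - 2(-25/66) = 125/77; a_5 = (125/77)/(26) = 125/2002

r = -1; a_0 = 1; a_1 = -10/3; a_2 = 85/33; a_3 = -25/66; a_4 = -50/231; a_5 = 125/2002


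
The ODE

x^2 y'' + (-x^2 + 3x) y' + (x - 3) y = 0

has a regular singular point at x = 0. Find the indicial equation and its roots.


Divide by x^2 to reach normal form y'' + P_1(x) y' + P_2(x) y = 0 with P_1(x) = -1 + 3/x and P_2(x) = 1/x - 3/x^2.
x = 0 is a singular point because the y'-coefficient -1 + 3/x has a pole at x = 0 and the y-coefficient 1/x - 3/x^2 has a pole at x = 0.
It is a regular singular point because x P_1(x) = p(x) = 3 - x and x^2 P_2(x) = q(x) = x - 3 are polynomials, hence analytic at x = 0.
p(0) = 3,  q(0) = -3.
Indicial equation: r(r-1) + p(0) r + q(0) = 0, i.e. r^2 + (p(0) - 1) r + q(0) = 0, i.e. r^2 + 2 r - 3 = 0.
Discriminant: (2)^2 - 4(-3) = 16, so r = (-2 ± 4)/2.
Solving: r_1 = 1, r_2 = -3.

indicial: r^2 + 2 r - 3 = 0; roots r_1 = 1, r_2 = -3


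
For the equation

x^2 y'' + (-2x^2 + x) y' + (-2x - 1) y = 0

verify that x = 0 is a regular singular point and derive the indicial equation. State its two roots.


Divide by x^2 to reach normal form y'' + P_1(x) y' + P_2(x) y = 0 with P_1(x) = -2 + 1/x and P_2(x) = -2/x - 1/x^2.
x = 0 is a singular point because the y'-coefficient -2 + 1/x has a pole at x = 0 and the y-coefficient -2/x - 1/x^2 has a pole at x = 0.
It is a regular singular point because x P_1(x) = p(x) = 1 - 2x and x^2 P_2(x) = q(x) = -2x - 1 are polynomials, hence analytic at x = 0.
p(0) = 1,  q(0) = -1.
Indicial equation: r(r-1) + p(0) r + q(0) = 0, i.e. r^2 + (p(0) - 1) r + q(0) = 0, i.e. r^2 - 1 = 0.
Discriminant: (0)^2 - 4(-1) = 4, so r = (0 ± 2)/2.
Solving: r_1 = 1, r_2 = -1.

indicial: r^2 - 1 = 0; roots r_1 = 1, r_2 = -1


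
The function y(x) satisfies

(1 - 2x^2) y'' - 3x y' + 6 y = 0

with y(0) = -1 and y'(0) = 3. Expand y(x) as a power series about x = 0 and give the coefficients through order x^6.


Ansatz: y(x) = sum_{n>=0} a_n x^n, so y'(x) = sum_{n>=1} n a_n x^(n-1) and y''(x) = sum_{n>=2} n(n-1) a_n x^(n-2).
Substitute into P(x) y'' + Q(x) y' + R(x) y = 0 with P(x) = 1 - 2x^2, Q(x) = -3x, R(x) = 6, and match powers of x.
Initial conditions: a_0 = -1, a_1 = 3.
Setting the coefficient of each power of x to zero and solving order by order (substituting the coefficients already found):
  x^0: 2 a_2 + 6 a_0 = 0  ->  2 a_2 = -6 a_0 = 6  ->  a_2 = 3
  x^1: 6 a_3 + 3 a_1 = 0  ->  6 a_3 = -3 a_1 = -9  ->  a_3 = -3/2
  x^2: 12 a_4 - 4 a_2 = 0  ->  12 a_4 = 4 a_2 = 12  ->  a_4 = 1
  x^3: 20 a_5 - 15 a_3 = 0  ->  20 a_5 = 15 a_3 = -45/2  ->  a_5 = -9/8
  x^4: 30 a_6 - 30 a_4 = 0  ->  30 a_6 = 30 a_4 = 30  ->  a_6 = 1
Truncated series: y(x) = -1 + 3 x + 3 x^2 - (3/2) x^3 + x^4 - (9/8) x^5 + x^6 + O(x^7).

a_0 = -1; a_1 = 3; a_2 = 3; a_3 = -3/2; a_4 = 1; a_5 = -9/8; a_6 = 1


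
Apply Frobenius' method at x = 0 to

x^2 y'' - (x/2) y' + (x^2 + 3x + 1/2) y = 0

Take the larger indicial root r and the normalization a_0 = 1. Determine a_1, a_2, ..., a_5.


Write in Frobenius form y'' + (p(x)/x) y' + (q(x)/x^2) y = 0:
  p(x) = -1/2,  q(x) = x^2 + 3x + 1/2.
Indicial equation: r(r-1) + (-1/2) r + (1/2) = 0 -> roots r_1 = 1, r_2 = 1/2.
Take r = r_1 = 1. Let y(x) = x^r sum_{n>=0} a_n x^n with a_0 = 1.
Substitute y = x^r sum a_n x^n and match x^{r+n}. The recurrence is
  D(n) a_n + 3 a_{n-1} + 1 a_{n-2} = 0,  where D(n) = (r+n)(r+n-1) + (-1/2)(r+n) + (1/2).
  a_n = [-3 a_{n-1} - 1 a_{n-2}] / D(n).
Since the indicial polynomial factors as (r - r_1)(r - r_2), D(n) = (r_1 + n - r_1)(r_1 + n - r_2) = n(n + 1/2).
Evaluating step by step (a_0 = 1):
  n = 1: D(1) = 1(1 + 1/2) = 3/2; numerator = -3(1) = -3; a_1 = (-3)/(3/2) = -2
  n = 2: D(2) = 2(2 + 1/2) = 5; numerator = -3(-2) - 1(1) = 5; a_2 = (5)/(5) = 1
  n = 3: D(3) = 3(3 + 1/2) = 21/2; numerator = -3(1) - 1(-2) = -1; a_3 = (-1)/(21/2) = -2/21
  n = 4: D(4) = 4(4 + 1/2) = 18; numerator = -3(-2/21) - 1(1) = -5/7; a_4 = (-5/7)/(18) = -5/126
  n = 5: D(5) = 5(5 + 1/2) = 55/2; numerator = -3(-5/126) - 1(-2/21) = 3/14; a_5 = (3/14)/(55/2) = 3/385

r = 1; a_0 = 1; a_1 = -2; a_2 = 1; a_3 = -2/21; a_4 = -5/126; a_5 = 3/385


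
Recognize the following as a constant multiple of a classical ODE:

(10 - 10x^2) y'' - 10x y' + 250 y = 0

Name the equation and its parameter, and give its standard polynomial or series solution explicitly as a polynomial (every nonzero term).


All three coefficients share the factor 10; dividing through by 10 gives  (1 - x^2) y'' - x y' + 25 y = 0.
This matches the Chebyshev equation (1 - x^2) y'' - x y' + n^2 y = 0 (note the -x y' term, not -2x y') with n^2 = 25, so n = 5; the polynomial solution is T_5(x).
With y = sum_k a_k x^k, matching x^k gives (k+2)(k+1) a_{k+2} = (k^2 - n^2) a_k = (k - 5)(k + 5) a_k. The right side vanishes at k = 5, so the series with the parity of 5 terminates at degree 5.
Standard normalization: leading coefficient of T_n is 2^(n-1), so a_5 = 2^4 = 16. Work downward with a_k = (k+1)(k+2) a_{k+2} / ((k - 5)(k + 5)):
  a_3 = (4)(5)(16) / ((3 - 5)(3 + 5)) = 320/(-16) = -20
  a_1 = (2)(3)(-20) / ((1 - 5)(1 + 5)) = -120/(-24) = 5
Hence T_5(x) = 16 x^5 - 20 x^3 + 5 x.

T_5(x); series = 16 x^5 - 20 x^3 + 5 x


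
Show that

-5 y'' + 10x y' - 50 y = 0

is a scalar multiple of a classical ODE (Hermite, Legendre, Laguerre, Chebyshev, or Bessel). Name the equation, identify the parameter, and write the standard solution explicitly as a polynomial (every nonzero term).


All three coefficients share the factor -5; dividing through by -5 gives  y'' - 2x y' + 10 y = 0.
This matches the Hermite equation y'' - 2x y' + 2n y = 0 with 2n = 10, so n = 5; the polynomial solution is H_5(x).
With y = sum_k a_k x^k, matching x^k gives (k+2)(k+1) a_{k+2} = 2(k - n) a_k = 2(k - 5) a_k. The right side vanishes at k = 5, so the series with the parity of 5 terminates at degree 5.
Standard normalization: leading coefficient of H_n is 2^n, so a_5 = 2^5 = 32. Work downward with a_k = (k+1)(k+2) a_{k+2} / (2(k - n)):
  a_3 = (4)(5)(32) / (2(3 - 5)) = 640/(-4) = -160
  a_1 = (2)(3)(-160) / (2(1 - 5)) = -960/(-8) = 120
Hence H_5(x) = 32 x^5 - 160 x^3 + 120 x.

H_5(x); series = 32 x^5 - 160 x^3 + 120 x


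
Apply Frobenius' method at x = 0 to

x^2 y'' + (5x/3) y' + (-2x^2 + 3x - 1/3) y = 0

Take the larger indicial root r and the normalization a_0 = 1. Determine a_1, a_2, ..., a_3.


Write in Frobenius form y'' + (p(x)/x) y' + (q(x)/x^2) y = 0:
  p(x) = 5/3,  q(x) = -2x^2 + 3x - 1/3.
Indicial equation: r(r-1) + (5/3) r + (-1/3) = 0 -> roots r_1 = 1/3, r_2 = -1.
Take r = r_1 = 1/3. Let y(x) = x^r sum_{n>=0} a_n x^n with a_0 = 1.
Substitute y = x^r sum a_n x^n and match x^{r+n}. The recurrence is
  D(n) a_n + 3 a_{n-1} - 2 a_{n-2} = 0,  where D(n) = (r+n)(r+n-1) + (5/3)(r+n) + (-1/3).
  a_n = [-3 a_{n-1} + 2 a_{n-2}] / D(n).
Since the indicial polynomial factors as (r - r_1)(r - r_2), D(n) = (r_1 + n - r_1)(r_1 + n - r_2) = n(n + 4/3).
Evaluating step by step (a_0 = 1):
  n = 1: D(1) = 1(1 + 4/3) = 7/3; numerator = -3(1) = -3; a_1 = (-3)/(7/3) = -9/7
  n = 2: D(2) = 2(2 + 4/3) = 20/3; numerator = -3(-9/7) + 2(1) = 41/7; a_2 = (41/7)/(20/3) = 123/140
  n = 3: D(3) = 3(3 + 4/3) = 13; numerator = -3(123/140) + 2(-9/7) = -729/140; a_3 = (-729/140)/(13) = -729/1820

r = 1/3; a_0 = 1; a_1 = -9/7; a_2 = 123/140; a_3 = -729/1820


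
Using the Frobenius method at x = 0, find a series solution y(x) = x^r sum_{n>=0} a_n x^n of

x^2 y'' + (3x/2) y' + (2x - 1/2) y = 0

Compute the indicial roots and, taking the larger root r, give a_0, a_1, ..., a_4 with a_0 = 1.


Write in Frobenius form y'' + (p(x)/x) y' + (q(x)/x^2) y = 0:
  p(x) = 3/2,  q(x) = 2x - 1/2.
Indicial equation: r(r-1) + (3/2) r + (-1/2) = 0 -> roots r_1 = 1/2, r_2 = -1.
Take r = r_1 = 1/2. Let y(x) = x^r sum_{n>=0} a_n x^n with a_0 = 1.
Substitute y = x^r sum a_n x^n and match x^{r+n}. The recurrence is
  D(n) a_n + 2 a_{n-1} = 0,  where D(n) = (r+n)(r+n-1) + (3/2)(r+n) + (-1/2).
  a_n = -2 / D(n) * a_{n-1}.
Since the indicial polynomial factors as (r - r_1)(r - r_2), D(n) = (r_1 + n - r_1)(r_1 + n - r_2) = n(n + 3/2).
Evaluating step by step (a_0 = 1):
  n = 1: D(1) = 1(1 + 3/2) = 5/2; numerator = -2(1) = -2; a_1 = (-2)/(5/2) = -4/5
  n = 2: D(2) = 2(2 + 3/2) = 7; numerator = -2(-4/5) = 8/5; a_2 = (8/5)/(7) = 8/35
  n = 3: D(3) = 3(3 + 3/2) = 27/2; numerator = -2(8/35) = -16/35; a_3 = (-16/35)/(27/2) = -32/945
  n = 4: D(4) = 4(4 + 3/2) = 22; numerator = -2(-32/945) = 64/945; a_4 = (64/945)/(22) = 32/10395

r = 1/2; a_0 = 1; a_1 = -4/5; a_2 = 8/35; a_3 = -32/945; a_4 = 32/10395


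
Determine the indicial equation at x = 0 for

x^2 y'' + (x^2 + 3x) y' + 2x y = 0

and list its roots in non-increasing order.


Divide by x^2 to reach normal form y'' + P_1(x) y' + P_2(x) y = 0 with P_1(x) = 1 + 3/x and P_2(x) = 2/x.
x = 0 is a singular point because the y'-coefficient 1 + 3/x has a pole at x = 0 and the y-coefficient 2/x has a pole at x = 0.
It is a regular singular point because x P_1(x) = p(x) = x + 3 and x^2 P_2(x) = q(x) = 2x are polynomials, hence analytic at x = 0.
p(0) = 3,  q(0) = 0.
Indicial equation: r(r-1) + p(0) r + q(0) = 0, i.e. r^2 + (p(0) - 1) r + q(0) = 0, i.e. r^2 + 2 r = 0.
Discriminant: (2)^2 - 4(0) = 4, so r = (-2 ± 2)/2.
Solving: r_1 = 0, r_2 = -2.

indicial: r^2 + 2 r = 0; roots r_1 = 0, r_2 = -2


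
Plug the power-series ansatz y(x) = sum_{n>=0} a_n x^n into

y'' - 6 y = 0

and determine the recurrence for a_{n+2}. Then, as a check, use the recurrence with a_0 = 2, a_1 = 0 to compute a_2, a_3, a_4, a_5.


Substitute y = sum_n a_n x^n into y'' + (const) y = 0.
y''(x) = sum_{n>=0} (n+2)(n+1) a_{n+2} x^n.
The ODE becomes sum_n [(n+2)(n+1) a_{n+2} - 6 a_n] x^n = 0.
Setting each coefficient to zero gives the recurrence:
  (n+2)(n+1) a_{n+2} - 6 a_n = 0,
  a_{n+2} = 6 / ((n+1)(n+2)) a_n.

Check with a_0 = 2, a_1 = 0 (apply the recurrence for n = 0, 1, 2, 3): a_0 = 2, a_1 = 0, a_2 = 6, a_3 = 0, a_4 = 3, a_5 = 0.

a_{n+2} = 6/((n+1)(n+2)) * a_n; check: a_0 = 2, a_1 = 0, a_2 = 6, a_3 = 0, a_4 = 3, a_5 = 0


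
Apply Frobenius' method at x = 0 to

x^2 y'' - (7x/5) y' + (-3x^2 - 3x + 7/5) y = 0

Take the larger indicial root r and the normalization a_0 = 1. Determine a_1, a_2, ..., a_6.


Write in Frobenius form y'' + (p(x)/x) y' + (q(x)/x^2) y = 0:
  p(x) = -7/5,  q(x) = -3x^2 - 3x + 7/5.
Indicial equation: r(r-1) + (-7/5) r + (7/5) = 0 -> roots r_1 = 7/5, r_2 = 1.
Take r = r_1 = 7/5. Let y(x) = x^r sum_{n>=0} a_n x^n with a_0 = 1.
Substitute y = x^r sum a_n x^n and match x^{r+n}. The recurrence is
  D(n) a_n - 3 a_{n-1} - 3 a_{n-2} = 0,  where D(n) = (r+n)(r+n-1) + (-7/5)(r+n) + (7/5).
  a_n = [3 a_{n-1} + 3 a_{n-2}] / D(n).
Since the indicial polynomial factors as (r - r_1)(r - r_2), D(n) = (r_1 + n - r_1)(r_1 + n - r_2) = n(n + 2/5).
Evaluating step by step (a_0 = 1):
  n = 1: D(1) = 1(1 + 2/5) = 7/5; numerator = 3(1) = 3; a_1 = (3)/(7/5) = 15/7
  n = 2: D(2) = 2(2 + 2/5) = 24/5; numerator = 3(15/7) + 3(1) = 66/7; a_2 = (66/7)/(24/5) = 55/28
  n = 3: D(3) = 3(3 + 2/5) = 51/5; numerator = 3(55/28) + 3(15/7) = 345/28; a_3 = (345/28)/(51/5) = 575/476
  n = 4: D(4) = 4(4 + 2/5) = 88/5; numerator = 3(575/476) + 3(55/28) = 2265/238; a_4 = (2265/238)/(88/5) = 11325/20944
  n = 5: D(5) = 5(5 + 2/5) = 27; numerator = 3(11325/20944) + 3(575/476) = 109875/20944; a_5 = (109875/20944)/(27) = 36625/188496
  n = 6: D(6) = 6(6 + 2/5) = 192/5; numerator = 3(36625/188496) + 3(11325/20944) = 4075/1848; a_6 = (4075/1848)/(192/5) = 20375/354816

r = 7/5; a_0 = 1; a_1 = 15/7; a_2 = 55/28; a_3 = 575/476; a_4 = 11325/20944; a_5 = 36625/188496; a_6 = 20375/354816


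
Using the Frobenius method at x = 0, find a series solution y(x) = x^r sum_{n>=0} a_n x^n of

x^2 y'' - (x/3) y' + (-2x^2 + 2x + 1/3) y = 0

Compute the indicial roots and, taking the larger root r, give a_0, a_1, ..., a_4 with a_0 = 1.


Write in Frobenius form y'' + (p(x)/x) y' + (q(x)/x^2) y = 0:
  p(x) = -1/3,  q(x) = -2x^2 + 2x + 1/3.
Indicial equation: r(r-1) + (-1/3) r + (1/3) = 0 -> roots r_1 = 1, r_2 = 1/3.
Take r = r_1 = 1. Let y(x) = x^r sum_{n>=0} a_n x^n with a_0 = 1.
Substitute y = x^r sum a_n x^n and match x^{r+n}. The recurrence is
  D(n) a_n + 2 a_{n-1} - 2 a_{n-2} = 0,  where D(n) = (r+n)(r+n-1) + (-1/3)(r+n) + (1/3).
  a_n = [-2 a_{n-1} + 2 a_{n-2}] / D(n).
Since the indicial polynomial factors as (r - r_1)(r - r_2), D(n) = (r_1 + n - r_1)(r_1 + n - r_2) = n(n + 2/3).
Evaluating step by step (a_0 = 1):
  n = 1: D(1) = 1(1 + 2/3) = 5/3; numerator = -2(1) = -2; a_1 = (-2)/(5/3) = -6/5
  n = 2: D(2) = 2(2 + 2/3) = 16/3; numerator = -2(-6/5) + 2(1) = 22/5; a_2 = (22/5)/(16/3) = 33/40
  n = 3: D(3) = 3(3 + 2/3) = 11; numerator = -2(33/40) + 2(-6/5) = -81/20; a_3 = (-81/20)/(11) = -81/220
  n = 4: D(4) = 4(4 + 2/3) = 56/3; numerator = -2(-81/220) + 2(33/40) = 105/44; a_4 = (105/44)/(56/3) = 45/352

r = 1; a_0 = 1; a_1 = -6/5; a_2 = 33/40; a_3 = -81/220; a_4 = 45/352


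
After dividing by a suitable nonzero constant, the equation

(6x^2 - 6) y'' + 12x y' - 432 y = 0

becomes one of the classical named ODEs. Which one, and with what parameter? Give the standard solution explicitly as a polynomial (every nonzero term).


All three coefficients share the factor -6; dividing through by -6 gives  (1 - x^2) y'' - 2x y' + 72 y = 0.
This matches the Legendre equation (1 - x^2) y'' - 2x y' + n(n+1) y = 0 (note the -2x y' term) with n(n+1) = 72, so n = 8; the polynomial solution is P_8(x).
With y = sum_k a_k x^k, matching x^k gives (k+2)(k+1) a_{k+2} = [k(k+1) - n(n+1)] a_k = (k - 8)(k + 9) a_k. The right side vanishes at k = 8, so the series with the parity of 8 terminates at degree 8.
Standard normalization (P_n(1) = 1): leading coefficient (2n)!/(2^n (n!)^2) = 20922789888000/(256*1625702400) = 6435/128, so a_8 = 6435/128. Work downward with a_k = (k+1)(k+2) a_{k+2} / ((k - 8)(k + 9)):
  a_6 = (7)(8)(6435/128) / ((6 - 8)(6 + 9)) = (45045/16)/(-30) = -3003/32
  a_4 = (5)(6)(-3003/32) / ((4 - 8)(4 + 9)) = (-45045/16)/(-52) = 3465/64
  a_2 = (3)(4)(3465/64) / ((2 - 8)(2 + 9)) = (10395/16)/(-66) = -315/32
  a_0 = (1)(2)(-315/32) / ((0 - 8)(0 + 9)) = (-315/16)/(-72) = 35/128
Hence P_8(x) = 6435 x^8/128 - 3003 x^6/32 + 3465 x^4/64 - 315 x^2/32 + 35/128.

P_8(x); series = 6435 x^8/128 - 3003 x^6/32 + 3465 x^4/64 - 315 x^2/32 + 35/128
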